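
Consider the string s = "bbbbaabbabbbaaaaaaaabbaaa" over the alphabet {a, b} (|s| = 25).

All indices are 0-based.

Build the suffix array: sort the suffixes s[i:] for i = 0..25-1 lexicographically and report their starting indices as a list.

rank | idx | suffix
   0 |  24 | a
   1 |  23 | aa
   2 |  22 | aaa
   3 |  12 | aaaaaaaabbaaa
   4 |  13 | aaaaaaabbaaa
   5 |  14 | aaaaaabbaaa
   6 |  15 | aaaaabbaaa
   7 |  16 | aaaabbaaa
   8 |  17 | aaabbaaa
   9 |  18 | aabbaaa
  10 |   4 | aabbabbbaaaaaaaabbaaa
  11 |  19 | abbaaa
  12 |   5 | abbabbbaaaaaaaabbaaa
  13 |   8 | abbbaaaaaaaabbaaa
  14 |  21 | baaa
  15 |  11 | baaaaaaaabbaaa
  16 |   3 | baabbabbbaaaaaaaabbaaa
  17 |   7 | babbbaaaaaaaabbaaa
  18 |  20 | bbaaa
  19 |  10 | bbaaaaaaaabbaaa
  20 |   2 | bbaabbabbbaaaaaaaabbaaa
  21 |   6 | bbabbbaaaaaaaabbaaa
  22 |   9 | bbbaaaaaaaabbaaa
  23 |   1 | bbbaabbabbbaaaaaaaabbaaa
  24 |   0 | bbbbaabbabbbaaaaaaaabbaaa

[24, 23, 22, 12, 13, 14, 15, 16, 17, 18, 4, 19, 5, 8, 21, 11, 3, 7, 20, 10, 2, 6, 9, 1, 0]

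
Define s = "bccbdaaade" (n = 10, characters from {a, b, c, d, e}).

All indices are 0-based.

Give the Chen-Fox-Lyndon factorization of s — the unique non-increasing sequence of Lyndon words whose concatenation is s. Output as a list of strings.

emit factor 1: 'bccbd' (i=0, period=5)
emit factor 2: 'aaade' (i=5, period=5)

["bccbd", "aaade"]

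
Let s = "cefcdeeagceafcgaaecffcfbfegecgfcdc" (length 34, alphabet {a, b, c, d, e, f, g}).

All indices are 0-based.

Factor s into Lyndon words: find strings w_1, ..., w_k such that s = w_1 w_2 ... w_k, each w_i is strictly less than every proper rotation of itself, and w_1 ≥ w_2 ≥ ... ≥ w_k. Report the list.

emit factor 1: 'cef' (i=0, period=3)
emit factor 2: 'cdee' (i=3, period=4)
emit factor 3: 'agce' (i=7, period=4)
emit factor 4: 'afcg' (i=11, period=4)
emit factor 5: 'aaecffcfbfegecgfcdc' (i=15, period=19)

["cef", "cdee", "agce", "afcg", "aaecffcfbfegecgfcdc"]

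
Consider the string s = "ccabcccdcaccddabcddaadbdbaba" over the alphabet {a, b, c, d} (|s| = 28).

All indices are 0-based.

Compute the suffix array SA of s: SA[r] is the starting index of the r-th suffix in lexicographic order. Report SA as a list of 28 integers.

rank | idx | suffix
   0 |  27 | a
   1 |  19 | aadbdbaba
   2 |  25 | aba
   3 |   2 | abcccdcaccddabcddaadbdbaba
   4 |  14 | abcddaadbdbaba
   5 |   9 | accddabcddaadbdbaba
   6 |  20 | adbdbaba
   7 |  26 | ba
   8 |  24 | baba
   9 |   3 | bcccdcaccddabcddaadbdbaba
  10 |  15 | bcddaadbdbaba
  11 |  22 | bdbaba
  12 |   1 | cabcccdcaccddabcddaadbdbaba
  13 |   8 | caccddabcddaadbdbaba
  14 |   0 | ccabcccdcaccddabcddaadbdbaba
  15 |   4 | cccdcaccddabcddaadbdbaba
  16 |   5 | ccdcaccddabcddaadbdbaba
  17 |  10 | ccddabcddaadbdbaba
  18 |   6 | cdcaccddabcddaadbdbaba
  19 |  16 | cddaadbdbaba
  20 |  11 | cddabcddaadbdbaba
  21 |  18 | daadbdbaba
  22 |  13 | dabcddaadbdbaba
  23 |  23 | dbaba
  24 |  21 | dbdbaba
  25 |   7 | dcaccddabcddaadbdbaba
  26 |  17 | ddaadbdbaba
  27 |  12 | ddabcddaadbdbaba

[27, 19, 25, 2, 14, 9, 20, 26, 24, 3, 15, 22, 1, 8, 0, 4, 5, 10, 6, 16, 11, 18, 13, 23, 21, 7, 17, 12]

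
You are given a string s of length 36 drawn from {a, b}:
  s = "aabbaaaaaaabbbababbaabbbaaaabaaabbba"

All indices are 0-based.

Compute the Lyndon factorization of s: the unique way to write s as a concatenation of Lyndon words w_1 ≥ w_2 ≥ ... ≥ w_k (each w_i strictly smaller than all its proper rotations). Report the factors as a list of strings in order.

["aabb", "aaaaaaabbbababbaabbbaaaabaaabbb", "a"]

emit factor 1: 'aabb' (i=0, period=4)
emit factor 2: 'aaaaaaabbbababbaabbbaaaabaaabbb' (i=4, period=31)
emit factor 3: 'a' (i=35, period=1)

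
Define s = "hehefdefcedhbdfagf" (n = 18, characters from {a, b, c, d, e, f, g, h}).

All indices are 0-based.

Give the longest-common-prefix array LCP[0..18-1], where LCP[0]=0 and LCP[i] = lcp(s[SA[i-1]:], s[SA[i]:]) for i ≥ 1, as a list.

[0, 0, 0, 0, 1, 1, 0, 1, 2, 1, 0, 1, 1, 1, 0, 0, 1, 2]

rank→(start, suffix):
  0 → (15, 'agf')
  1 → (12, 'bdfagf')
  2 → (8, 'cedhbdfagf')
  3 → (5, 'defcedhbdfagf')
  4 → (13, 'dfagf')
  5 → (10, 'dhbdfagf')
  6 → (9, 'edhbdfagf')
  7 → (6, 'efcedhbdfagf')
  8 → (3, 'efdefcedhbdfagf')
  9 → (1, 'ehefdefcedhbdfagf')
  10 → (17, 'f')
  11 → (14, 'fagf')
  12 → (7, 'fcedhbdfagf')
  13 → (4, 'fdefcedhbdfagf')
  14 → (16, 'gf')
  15 → (11, 'hbdfagf')
  16 → (2, 'hefdefcedhbdfagf')
  17 → (0, 'hehefdefcedhbdfagf')

SA = [15, 12, 8, 5, 13, 10, 9, 6, 3, 1, 17, 14, 7, 4, 16, 11, 2, 0]
rank  pair      lcp
   1  s[15:],s[12:]  0  ''
   2  s[12:],s[8:]  0  ''
   3  s[8:],s[5:]  0  ''
   4  s[5:],s[13:]  1  'd'
   5  s[13:],s[10:]  1  'd'
   6  s[10:],s[9:]  0  ''
   7  s[9:],s[6:]  1  'e'
   8  s[6:],s[3:]  2  'ef'
   9  s[3:],s[1:]  1  'e'
  10  s[1:],s[17:]  0  ''
  11  s[17:],s[14:]  1  'f'
  12  s[14:],s[7:]  1  'f'
  13  s[7:],s[4:]  1  'f'
  14  s[4:],s[16:]  0  ''
  15  s[16:],s[11:]  0  ''
  16  s[11:],s[2:]  1  'h'
  17  s[2:],s[0:]  2  'he'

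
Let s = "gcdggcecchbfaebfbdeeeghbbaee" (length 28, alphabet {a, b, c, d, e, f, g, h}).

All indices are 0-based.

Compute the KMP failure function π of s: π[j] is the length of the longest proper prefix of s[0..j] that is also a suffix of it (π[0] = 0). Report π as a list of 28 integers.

[0, 0, 0, 1, 1, 2, 0, 0, 0, 0, 0, 0, 0, 0, 0, 0, 0, 0, 0, 0, 0, 1, 0, 0, 0, 0, 0, 0]

π[0] = 0
j=1 s[j]='c': π[1]=0 (border '')
j=2 s[j]='d': π[2]=0 (border '')
j=3 s[j]='g': π[3]=1 (border 'g')
j=4 s[j]='g': k: 1→0; π[4]=1 (border 'g')
j=5 s[j]='c': π[5]=2 (border 'gc')
j=6 s[j]='e': k: 2→0; π[6]=0 (border '')
j=7 s[j]='c': π[7]=0 (border '')
j=8 s[j]='c': π[8]=0 (border '')
j=9 s[j]='h': π[9]=0 (border '')
j=10 s[j]='b': π[10]=0 (border '')
j=11 s[j]='f': π[11]=0 (border '')
j=12 s[j]='a': π[12]=0 (border '')
j=13 s[j]='e': π[13]=0 (border '')
j=14 s[j]='b': π[14]=0 (border '')
j=15 s[j]='f': π[15]=0 (border '')
j=16 s[j]='b': π[16]=0 (border '')
j=17 s[j]='d': π[17]=0 (border '')
j=18 s[j]='e': π[18]=0 (border '')
j=19 s[j]='e': π[19]=0 (border '')
j=20 s[j]='e': π[20]=0 (border '')
j=21 s[j]='g': π[21]=1 (border 'g')
j=22 s[j]='h': k: 1→0; π[22]=0 (border '')
j=23 s[j]='b': π[23]=0 (border '')
j=24 s[j]='b': π[24]=0 (border '')
j=25 s[j]='a': π[25]=0 (border '')
j=26 s[j]='e': π[26]=0 (border '')
j=27 s[j]='e': π[27]=0 (border '')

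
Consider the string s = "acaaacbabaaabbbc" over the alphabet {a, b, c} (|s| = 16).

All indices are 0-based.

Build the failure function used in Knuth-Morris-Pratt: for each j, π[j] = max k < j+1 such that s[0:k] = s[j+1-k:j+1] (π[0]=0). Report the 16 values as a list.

π[0] = 0
j=1 s[j]='c': π[1]=0 (border '')
j=2 s[j]='a': π[2]=1 (border 'a')
j=3 s[j]='a': k: 1→0; π[3]=1 (border 'a')
j=4 s[j]='a': k: 1→0; π[4]=1 (border 'a')
j=5 s[j]='c': π[5]=2 (border 'ac')
j=6 s[j]='b': k: 2→0; π[6]=0 (border '')
j=7 s[j]='a': π[7]=1 (border 'a')
j=8 s[j]='b': k: 1→0; π[8]=0 (border '')
j=9 s[j]='a': π[9]=1 (border 'a')
j=10 s[j]='a': k: 1→0; π[10]=1 (border 'a')
j=11 s[j]='a': k: 1→0; π[11]=1 (border 'a')
j=12 s[j]='b': k: 1→0; π[12]=0 (border '')
j=13 s[j]='b': π[13]=0 (border '')
j=14 s[j]='b': π[14]=0 (border '')
j=15 s[j]='c': π[15]=0 (border '')

[0, 0, 1, 1, 1, 2, 0, 1, 0, 1, 1, 1, 0, 0, 0, 0]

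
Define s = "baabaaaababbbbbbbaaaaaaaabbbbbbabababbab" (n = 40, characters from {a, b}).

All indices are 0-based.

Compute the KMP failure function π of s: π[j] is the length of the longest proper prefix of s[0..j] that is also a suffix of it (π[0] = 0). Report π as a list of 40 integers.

[0, 0, 0, 1, 2, 3, 0, 0, 1, 2, 1, 1, 1, 1, 1, 1, 1, 2, 3, 0, 0, 0, 0, 0, 0, 1, 1, 1, 1, 1, 1, 2, 1, 2, 1, 2, 1, 1, 2, 1]

π[0] = 0
j=1 s[j]='a': π[1]=0 (border '')
j=2 s[j]='a': π[2]=0 (border '')
j=3 s[j]='b': π[3]=1 (border 'b')
j=4 s[j]='a': π[4]=2 (border 'ba')
j=5 s[j]='a': π[5]=3 (border 'baa')
j=6 s[j]='a': k: 3→0; π[6]=0 (border '')
j=7 s[j]='a': π[7]=0 (border '')
j=8 s[j]='b': π[8]=1 (border 'b')
j=9 s[j]='a': π[9]=2 (border 'ba')
j=10 s[j]='b': k: 2→0; π[10]=1 (border 'b')
j=11 s[j]='b': k: 1→0; π[11]=1 (border 'b')
j=12 s[j]='b': k: 1→0; π[12]=1 (border 'b')
j=13 s[j]='b': k: 1→0; π[13]=1 (border 'b')
j=14 s[j]='b': k: 1→0; π[14]=1 (border 'b')
j=15 s[j]='b': k: 1→0; π[15]=1 (border 'b')
j=16 s[j]='b': k: 1→0; π[16]=1 (border 'b')
j=17 s[j]='a': π[17]=2 (border 'ba')
j=18 s[j]='a': π[18]=3 (border 'baa')
j=19 s[j]='a': k: 3→0; π[19]=0 (border '')
j=20 s[j]='a': π[20]=0 (border '')
j=21 s[j]='a': π[21]=0 (border '')
j=22 s[j]='a': π[22]=0 (border '')
j=23 s[j]='a': π[23]=0 (border '')
j=24 s[j]='a': π[24]=0 (border '')
j=25 s[j]='b': π[25]=1 (border 'b')
j=26 s[j]='b': k: 1→0; π[26]=1 (border 'b')
j=27 s[j]='b': k: 1→0; π[27]=1 (border 'b')
j=28 s[j]='b': k: 1→0; π[28]=1 (border 'b')
j=29 s[j]='b': k: 1→0; π[29]=1 (border 'b')
j=30 s[j]='b': k: 1→0; π[30]=1 (border 'b')
j=31 s[j]='a': π[31]=2 (border 'ba')
j=32 s[j]='b': k: 2→0; π[32]=1 (border 'b')
j=33 s[j]='a': π[33]=2 (border 'ba')
j=34 s[j]='b': k: 2→0; π[34]=1 (border 'b')
j=35 s[j]='a': π[35]=2 (border 'ba')
j=36 s[j]='b': k: 2→0; π[36]=1 (border 'b')
j=37 s[j]='b': k: 1→0; π[37]=1 (border 'b')
j=38 s[j]='a': π[38]=2 (border 'ba')
j=39 s[j]='b': k: 2→0; π[39]=1 (border 'b')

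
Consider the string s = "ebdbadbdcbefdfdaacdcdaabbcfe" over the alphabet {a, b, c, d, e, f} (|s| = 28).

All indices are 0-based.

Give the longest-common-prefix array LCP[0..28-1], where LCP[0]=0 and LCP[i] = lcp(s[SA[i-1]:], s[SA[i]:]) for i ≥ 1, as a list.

sorted suffixes:
  #0 SA[0]=21  'aabbcfe'
  #1 SA[1]=15  'aacdcdaabbcfe'
  #2 SA[2]=22  'abbcfe'
  #3 SA[3]=16  'acdcdaabbcfe'
  #4 SA[4]=4  'adbdcbefdfdaacdcdaabbcfe'
  #5 SA[5]=3  'badbdcbefdfdaacdcdaabbcfe'
  #6 SA[6]=23  'bbcfe'
  #7 SA[7]=24  'bcfe'
  #8 SA[8]=1  'bdbadbdcbefdfdaacdcdaabbcfe'
  #9 SA[9]=6  'bdcbefdfdaacdcdaabbcfe'
  #10 SA[10]=9  'befdfdaacdcdaabbcfe'
  #11 SA[11]=8  'cbefdfdaacdcdaabbcfe'
  #12 SA[12]=19  'cdaabbcfe'
  #13 SA[13]=17  'cdcdaabbcfe'
  #14 SA[14]=25  'cfe'
  #15 SA[15]=20  'daabbcfe'
  #16 SA[16]=14  'daacdcdaabbcfe'
  #17 SA[17]=2  'dbadbdcbefdfdaacdcdaabbcfe'
  #18 SA[18]=5  'dbdcbefdfdaacdcdaabbcfe'
  #19 SA[19]=7  'dcbefdfdaacdcdaabbcfe'
  #20 SA[20]=18  'dcdaabbcfe'
  #21 SA[21]=12  'dfdaacdcdaabbcfe'
  #22 SA[22]=27  'e'
  #23 SA[23]=0  'ebdbadbdcbefdfdaacdcdaabbcfe'
  #24 SA[24]=10  'efdfdaacdcdaabbcfe'
  #25 SA[25]=13  'fdaacdcdaabbcfe'
  #26 SA[26]=11  'fdfdaacdcdaabbcfe'
  #27 SA[27]=26  'fe'

SA = [21, 15, 22, 16, 4, 3, 23, 24, 1, 6, 9, 8, 19, 17, 25, 20, 14, 2, 5, 7, 18, 12, 27, 0, 10, 13, 11, 26]
[i] adj suffixes → lcp
  [1] 21/15 → 2 ('aa')
  [2] 15/22 → 1 ('a')
  [3] 22/16 → 1 ('a')
  [4] 16/4 → 1 ('a')
  [5] 4/3 → 0 ('')
  [6] 3/23 → 1 ('b')
  [7] 23/24 → 1 ('b')
  [8] 24/1 → 1 ('b')
  [9] 1/6 → 2 ('bd')
  [10] 6/9 → 1 ('b')
  [11] 9/8 → 0 ('')
  [12] 8/19 → 1 ('c')
  [13] 19/17 → 2 ('cd')
  [14] 17/25 → 1 ('c')
  [15] 25/20 → 0 ('')
  [16] 20/14 → 3 ('daa')
  [17] 14/2 → 1 ('d')
  [18] 2/5 → 2 ('db')
  [19] 5/7 → 1 ('d')
  [20] 7/18 → 2 ('dc')
  [21] 18/12 → 1 ('d')
  [22] 12/27 → 0 ('')
  [23] 27/0 → 1 ('e')
  [24] 0/10 → 1 ('e')
  [25] 10/13 → 0 ('')
  [26] 13/11 → 2 ('fd')
  [27] 11/26 → 1 ('f')

[0, 2, 1, 1, 1, 0, 1, 1, 1, 2, 1, 0, 1, 2, 1, 0, 3, 1, 2, 1, 2, 1, 0, 1, 1, 0, 2, 1]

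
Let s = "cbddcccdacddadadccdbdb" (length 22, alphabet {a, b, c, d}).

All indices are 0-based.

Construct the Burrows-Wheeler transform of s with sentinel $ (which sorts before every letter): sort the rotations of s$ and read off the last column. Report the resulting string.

rank  rotation                 last
    0  $cbddcccdacddadadccdbdb  b
    1  acddadadccdbdb$cbddcccd  d
    2  adadccdbdb$cbddcccdacdd  d
    3  adccdbdb$cbddcccdacddad  d
    4  b$cbddcccdacddadadccdbd  d
    5  bdb$cbddcccdacddadadccd  d
    6  bddcccdacddadadccdbdb$c  c
    7  cbddcccdacddadadccdbdb$  $
    8  cccdacddadadccdbdb$cbdd  d
    9  ccdacddadadccdbdb$cbddc  c
   10  ccdbdb$cbddcccdacddadad  d
   11  cdacddadadccdbdb$cbddcc  c
   12  cdbdb$cbddcccdacddadadc  c
   13  cddadadccdbdb$cbddcccda  a
   14  dacddadadccdbdb$cbddccc  c
   15  dadadccdbdb$cbddcccdacd  d
   16  dadccdbdb$cbddcccdacdda  a
   17  db$cbddcccdacddadadccdb  b
   18  dbdb$cbddcccdacddadadcc  c
   19  dcccdacddadadccdbdb$cbd  d
   20  dccdbdb$cbddcccdacddada  a
   21  ddadadccdbdb$cbddcccdac  c
   22  ddcccdacddadadccdbdb$cb  b

bdddddc$dcdccacdabcdacb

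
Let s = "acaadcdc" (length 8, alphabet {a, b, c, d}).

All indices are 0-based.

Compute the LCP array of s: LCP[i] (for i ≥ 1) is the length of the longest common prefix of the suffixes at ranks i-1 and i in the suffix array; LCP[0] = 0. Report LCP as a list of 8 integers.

rank→(start, suffix):
  0 → (2, 'aadcdc')
  1 → (0, 'acaadcdc')
  2 → (3, 'adcdc')
  3 → (7, 'c')
  4 → (1, 'caadcdc')
  5 → (5, 'cdc')
  6 → (6, 'dc')
  7 → (4, 'dcdc')

SA = [2, 0, 3, 7, 1, 5, 6, 4]
rank  pair      lcp
   1  s[2:],s[0:]  1  'a'
   2  s[0:],s[3:]  1  'a'
   3  s[3:],s[7:]  0  ''
   4  s[7:],s[1:]  1  'c'
   5  s[1:],s[5:]  1  'c'
   6  s[5:],s[6:]  0  ''
   7  s[6:],s[4:]  2  'dc'

[0, 1, 1, 0, 1, 1, 0, 2]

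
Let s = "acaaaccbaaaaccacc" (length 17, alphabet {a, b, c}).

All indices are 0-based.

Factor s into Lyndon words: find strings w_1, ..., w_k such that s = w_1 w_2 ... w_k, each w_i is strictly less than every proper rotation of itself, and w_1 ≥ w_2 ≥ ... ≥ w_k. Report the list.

["ac", "aaaccb", "aaaaccacc"]

emit factor 1: 'ac' (i=0, period=2)
emit factor 2: 'aaaccb' (i=2, period=6)
emit factor 3: 'aaaaccacc' (i=8, period=9)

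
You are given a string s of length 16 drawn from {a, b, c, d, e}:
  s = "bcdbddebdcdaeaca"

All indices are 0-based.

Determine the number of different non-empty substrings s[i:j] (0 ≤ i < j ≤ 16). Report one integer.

123

sorted suffixes:
  #0 SA[0]=15  'a'
  #1 SA[1]=13  'aca'
  #2 SA[2]=11  'aeaca'
  #3 SA[3]=0  'bcdbddebdcdaeaca'
  #4 SA[4]=7  'bdcdaeaca'
  #5 SA[5]=3  'bddebdcdaeaca'
  #6 SA[6]=14  'ca'
  #7 SA[7]=9  'cdaeaca'
  #8 SA[8]=1  'cdbddebdcdaeaca'
  #9 SA[9]=10  'daeaca'
  #10 SA[10]=2  'dbddebdcdaeaca'
  #11 SA[11]=8  'dcdaeaca'
  #12 SA[12]=4  'ddebdcdaeaca'
  #13 SA[13]=5  'debdcdaeaca'
  #14 SA[14]=12  'eaca'
  #15 SA[15]=6  'ebdcdaeaca'

SA = [15, 13, 11, 0, 7, 3, 14, 9, 1, 10, 2, 8, 4, 5, 12, 6]
rank  pair      lcp
   1  s[15:],s[13:]  1  'a'
   2  s[13:],s[11:]  1  'a'
   3  s[11:],s[0:]  0  ''
   4  s[0:],s[7:]  1  'b'
   5  s[7:],s[3:]  2  'bd'
   6  s[3:],s[14:]  0  ''
   7  s[14:],s[9:]  1  'c'
   8  s[9:],s[1:]  2  'cd'
   9  s[1:],s[10:]  0  ''
  10  s[10:],s[2:]  1  'd'
  11  s[2:],s[8:]  1  'd'
  12  s[8:],s[4:]  1  'd'
  13  s[4:],s[5:]  1  'd'
  14  s[5:],s[12:]  0  ''
  15  s[12:],s[6:]  1  'e'

n(n+1)/2 = 16·17/2 = 136
Σ LCP = 0 + 1 + 1 + 0 + 1 + 2 + 0 + 1 + 2 + 0 + 1 + 1 + 1 + 1 + 0 + 1 = 13
distinct = 136 − 13 = 123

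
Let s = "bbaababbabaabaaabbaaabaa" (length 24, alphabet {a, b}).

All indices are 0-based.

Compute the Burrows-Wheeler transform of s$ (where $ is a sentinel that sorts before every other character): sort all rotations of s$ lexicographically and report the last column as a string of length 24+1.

aabbbabbaaabaababaabbaa$a

rank  rotation                   last
    0  $bbaababbabaabaaabbaaabaa  a
    1  a$bbaababbabaabaaabbaaaba  a
    2  aa$bbaababbabaabaaabbaaab  b
    3  aaabaa$bbaababbabaabaaabb  b
    4  aaabbaaabaa$bbaababbabaab  b
    5  aabaa$bbaababbabaabaaabba  a
    6  aabaaabbaaabaa$bbaababbab  b
    7  aababbabaabaaabbaaabaa$bb  b
    8  aabbaaabaa$bbaababbabaaba  a
    9  abaa$bbaababbabaabaaabbaa  a
   10  abaaabbaaabaa$bbaababbaba  a
   11  abaabaaabbaaabaa$bbaababb  b
   12  ababbabaabaaabbaaabaa$bba  a
   13  abbaaabaa$bbaababbabaabaa  a
   14  abbabaabaaabbaaabaa$bbaab  b
   15  baa$bbaababbabaabaaabbaaa  a
   16  baaabaa$bbaababbabaabaaab  b
   17  baaabbaaabaa$bbaababbabaa  a
   18  baabaaabbaaabaa$bbaababba  a
   19  baababbabaabaaabbaaabaa$b  b
   20  babaabaaabbaaabaa$bbaabab  b
   21  babbabaabaaabbaaabaa$bbaa  a
   22  bbaaabaa$bbaababbabaabaaa  a
   23  bbaababbabaabaaabbaaabaa$  $
   24  bbabaabaaabbaaabaa$bbaaba  a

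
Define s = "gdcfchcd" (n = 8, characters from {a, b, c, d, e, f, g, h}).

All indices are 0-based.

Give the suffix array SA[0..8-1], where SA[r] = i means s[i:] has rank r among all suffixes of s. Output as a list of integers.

[6, 2, 4, 7, 1, 3, 0, 5]

sorted suffixes:
  #0 SA[0]=6  'cd'
  #1 SA[1]=2  'cfchcd'
  #2 SA[2]=4  'chcd'
  #3 SA[3]=7  'd'
  #4 SA[4]=1  'dcfchcd'
  #5 SA[5]=3  'fchcd'
  #6 SA[6]=0  'gdcfchcd'
  #7 SA[7]=5  'hcd'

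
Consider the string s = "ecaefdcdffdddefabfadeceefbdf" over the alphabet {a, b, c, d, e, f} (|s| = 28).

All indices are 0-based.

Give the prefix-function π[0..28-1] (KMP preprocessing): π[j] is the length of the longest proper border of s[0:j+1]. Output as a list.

π[0] = 0
j=1 s[j]='c': π[1]=0 (border '')
j=2 s[j]='a': π[2]=0 (border '')
j=3 s[j]='e': π[3]=1 (border 'e')
j=4 s[j]='f': k: 1→0; π[4]=0 (border '')
j=5 s[j]='d': π[5]=0 (border '')
j=6 s[j]='c': π[6]=0 (border '')
j=7 s[j]='d': π[7]=0 (border '')
j=8 s[j]='f': π[8]=0 (border '')
j=9 s[j]='f': π[9]=0 (border '')
j=10 s[j]='d': π[10]=0 (border '')
j=11 s[j]='d': π[11]=0 (border '')
j=12 s[j]='d': π[12]=0 (border '')
j=13 s[j]='e': π[13]=1 (border 'e')
j=14 s[j]='f': k: 1→0; π[14]=0 (border '')
j=15 s[j]='a': π[15]=0 (border '')
j=16 s[j]='b': π[16]=0 (border '')
j=17 s[j]='f': π[17]=0 (border '')
j=18 s[j]='a': π[18]=0 (border '')
j=19 s[j]='d': π[19]=0 (border '')
j=20 s[j]='e': π[20]=1 (border 'e')
j=21 s[j]='c': π[21]=2 (border 'ec')
j=22 s[j]='e': k: 2→0; π[22]=1 (border 'e')
j=23 s[j]='e': k: 1→0; π[23]=1 (border 'e')
j=24 s[j]='f': k: 1→0; π[24]=0 (border '')
j=25 s[j]='b': π[25]=0 (border '')
j=26 s[j]='d': π[26]=0 (border '')
j=27 s[j]='f': π[27]=0 (border '')

[0, 0, 0, 1, 0, 0, 0, 0, 0, 0, 0, 0, 0, 1, 0, 0, 0, 0, 0, 0, 1, 2, 1, 1, 0, 0, 0, 0]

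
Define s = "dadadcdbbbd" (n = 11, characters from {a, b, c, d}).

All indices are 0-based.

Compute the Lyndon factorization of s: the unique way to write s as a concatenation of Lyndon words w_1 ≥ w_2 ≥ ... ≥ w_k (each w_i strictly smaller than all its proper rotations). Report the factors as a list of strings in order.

emit factor 1: 'd' (i=0, period=1)
emit factor 2: 'adadcdbbbd' (i=1, period=10)

["d", "adadcdbbbd"]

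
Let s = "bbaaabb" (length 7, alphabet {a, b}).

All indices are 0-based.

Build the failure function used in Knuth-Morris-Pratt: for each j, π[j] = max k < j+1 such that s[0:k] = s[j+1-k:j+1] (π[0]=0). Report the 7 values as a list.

[0, 1, 0, 0, 0, 1, 2]

π[0] = 0
j=1 s[j]='b': π[1]=1 (border 'b')
j=2 s[j]='a': k: 1→0; π[2]=0 (border '')
j=3 s[j]='a': π[3]=0 (border '')
j=4 s[j]='a': π[4]=0 (border '')
j=5 s[j]='b': π[5]=1 (border 'b')
j=6 s[j]='b': π[6]=2 (border 'bb')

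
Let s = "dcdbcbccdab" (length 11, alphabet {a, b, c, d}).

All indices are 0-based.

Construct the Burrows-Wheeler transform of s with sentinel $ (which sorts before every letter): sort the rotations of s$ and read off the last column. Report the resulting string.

rank  rotation      last
    0  $dcdbcbccdab  b
    1  ab$dcdbcbccd  d
    2  b$dcdbcbccda  a
    3  bcbccdab$dcd  d
    4  bccdab$dcdbc  c
    5  cbccdab$dcdb  b
    6  ccdab$dcdbcb  b
    7  cdab$dcdbcbc  c
    8  cdbcbccdab$d  d
    9  dab$dcdbcbcc  c
   10  dbcbccdab$dc  c
   11  dcdbcbccdab$  $

bdadcbbcdcc$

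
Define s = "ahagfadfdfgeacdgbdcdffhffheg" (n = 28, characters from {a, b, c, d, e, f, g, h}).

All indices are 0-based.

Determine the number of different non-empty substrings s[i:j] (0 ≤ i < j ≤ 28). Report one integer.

rank | idx | suffix
   0 |  12 | acdgbdcdffhffheg
   1 |   5 | adfdfgeacdgbdcdffhffheg
   2 |   2 | agfadfdfgeacdgbdcdffhffheg
   3 |   0 | ahagfadfdfgeacdgbdcdffhffheg
   4 |  16 | bdcdffhffheg
   5 |  18 | cdffhffheg
   6 |  13 | cdgbdcdffhffheg
   7 |  17 | dcdffhffheg
   8 |   6 | dfdfgeacdgbdcdffhffheg
   9 |  19 | dffhffheg
  10 |   8 | dfgeacdgbdcdffhffheg
  11 |  14 | dgbdcdffhffheg
  12 |  11 | eacdgbdcdffhffheg
  13 |  26 | eg
  14 |   4 | fadfdfgeacdgbdcdffhffheg
  15 |   7 | fdfgeacdgbdcdffhffheg
  16 |  23 | ffheg
  17 |  20 | ffhffheg
  18 |   9 | fgeacdgbdcdffhffheg
  19 |  24 | fheg
  20 |  21 | fhffheg
  21 |  27 | g
  22 |  15 | gbdcdffhffheg
  23 |  10 | geacdgbdcdffhffheg
  24 |   3 | gfadfdfgeacdgbdcdffhffheg
  25 |   1 | hagfadfdfgeacdgbdcdffhffheg
  26 |  25 | heg
  27 |  22 | hffheg

SA = [12, 5, 2, 0, 16, 18, 13, 17, 6, 19, 8, 14, 11, 26, 4, 7, 23, 20, 9, 24, 21, 27, 15, 10, 3, 1, 25, 22]
rank  pair      lcp
   1  s[12:],s[5:]  1  'a'
   2  s[5:],s[2:]  1  'a'
   3  s[2:],s[0:]  1  'a'
   4  s[0:],s[16:]  0  ''
   5  s[16:],s[18:]  0  ''
   6  s[18:],s[13:]  2  'cd'
   7  s[13:],s[17:]  0  ''
   8  s[17:],s[6:]  1  'd'
   9  s[6:],s[19:]  2  'df'
  10  s[19:],s[8:]  2  'df'
  11  s[8:],s[14:]  1  'd'
  12  s[14:],s[11:]  0  ''
  13  s[11:],s[26:]  1  'e'
  14  s[26:],s[4:]  0  ''
  15  s[4:],s[7:]  1  'f'
  16  s[7:],s[23:]  1  'f'
  17  s[23:],s[20:]  3  'ffh'
  18  s[20:],s[9:]  1  'f'
  19  s[9:],s[24:]  1  'f'
  20  s[24:],s[21:]  2  'fh'
  21  s[21:],s[27:]  0  ''
  22  s[27:],s[15:]  1  'g'
  23  s[15:],s[10:]  1  'g'
  24  s[10:],s[3:]  1  'g'
  25  s[3:],s[1:]  0  ''
  26  s[1:],s[25:]  1  'h'
  27  s[25:],s[22:]  1  'h'

n(n+1)/2 = 28·29/2 = 406
Σ LCP = 0 + 1 + 1 + 1 + 0 + 0 + 2 + 0 + 1 + 2 + 2 + 1 + 0 + 1 + 0 + 1 + 1 + 3 + 1 + 1 + 2 + 0 + 1 + 1 + 1 + 0 + 1 + 1 = 26
distinct = 406 − 26 = 380

380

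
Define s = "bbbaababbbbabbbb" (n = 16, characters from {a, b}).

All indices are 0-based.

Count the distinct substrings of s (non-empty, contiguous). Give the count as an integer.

rank | idx | suffix
   0 |   3 | aababbbbabbbb
   1 |   4 | ababbbbabbbb
   2 |  11 | abbbb
   3 |   6 | abbbbabbbb
   4 |  15 | b
   5 |   2 | baababbbbabbbb
   6 |  10 | babbbb
   7 |   5 | babbbbabbbb
   8 |  14 | bb
   9 |   1 | bbaababbbbabbbb
  10 |   9 | bbabbbb
  11 |  13 | bbb
  12 |   0 | bbbaababbbbabbbb
  13 |   8 | bbbabbbb
  14 |  12 | bbbb
  15 |   7 | bbbbabbbb

SA = [3, 4, 11, 6, 15, 2, 10, 5, 14, 1, 9, 13, 0, 8, 12, 7]
i: (SA[i-1],SA[i]) lcp shared
  1: (3,4) 1 'a'
  2: (4,11) 2 'ab'
  3: (11,6) 5 'abbbb'
  4: (6,15) 0 ''
  5: (15,2) 1 'b'
  6: (2,10) 2 'ba'
  7: (10,5) 6 'babbbb'
  8: (5,14) 1 'b'
  9: (14,1) 2 'bb'
  10: (1,9) 3 'bba'
  11: (9,13) 2 'bb'
  12: (13,0) 3 'bbb'
  13: (0,8) 4 'bbba'
  14: (8,12) 3 'bbb'
  15: (12,7) 4 'bbbb'

n(n+1)/2 = 16·17/2 = 136
Σ LCP = 0 + 1 + 2 + 5 + 0 + 1 + 2 + 6 + 1 + 2 + 3 + 2 + 3 + 4 + 3 + 4 = 39
distinct = 136 − 39 = 97

97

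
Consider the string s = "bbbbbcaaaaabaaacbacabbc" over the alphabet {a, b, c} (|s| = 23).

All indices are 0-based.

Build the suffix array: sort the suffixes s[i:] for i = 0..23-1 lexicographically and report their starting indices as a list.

sorted suffixes:
  #0 SA[0]=6  'aaaaabaaacbacabbc'
  #1 SA[1]=7  'aaaabaaacbacabbc'
  #2 SA[2]=8  'aaabaaacbacabbc'
  #3 SA[3]=12  'aaacbacabbc'
  #4 SA[4]=9  'aabaaacbacabbc'
  #5 SA[5]=13  'aacbacabbc'
  #6 SA[6]=10  'abaaacbacabbc'
  #7 SA[7]=19  'abbc'
  #8 SA[8]=17  'acabbc'
  #9 SA[9]=14  'acbacabbc'
  #10 SA[10]=11  'baaacbacabbc'
  #11 SA[11]=16  'bacabbc'
  #12 SA[12]=0  'bbbbbcaaaaabaaacbacabbc'
  #13 SA[13]=1  'bbbbcaaaaabaaacbacabbc'
  #14 SA[14]=2  'bbbcaaaaabaaacbacabbc'
  #15 SA[15]=20  'bbc'
  #16 SA[16]=3  'bbcaaaaabaaacbacabbc'
  #17 SA[17]=21  'bc'
  #18 SA[18]=4  'bcaaaaabaaacbacabbc'
  #19 SA[19]=22  'c'
  #20 SA[20]=5  'caaaaabaaacbacabbc'
  #21 SA[21]=18  'cabbc'
  #22 SA[22]=15  'cbacabbc'

[6, 7, 8, 12, 9, 13, 10, 19, 17, 14, 11, 16, 0, 1, 2, 20, 3, 21, 4, 22, 5, 18, 15]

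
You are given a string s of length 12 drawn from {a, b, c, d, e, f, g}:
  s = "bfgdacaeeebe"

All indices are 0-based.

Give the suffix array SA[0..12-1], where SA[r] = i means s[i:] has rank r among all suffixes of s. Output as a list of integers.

rank→(start, suffix):
  0 → (4, 'acaeeebe')
  1 → (6, 'aeeebe')
  2 → (10, 'be')
  3 → (0, 'bfgdacaeeebe')
  4 → (5, 'caeeebe')
  5 → (3, 'dacaeeebe')
  6 → (11, 'e')
  7 → (9, 'ebe')
  8 → (8, 'eebe')
  9 → (7, 'eeebe')
  10 → (1, 'fgdacaeeebe')
  11 → (2, 'gdacaeeebe')

[4, 6, 10, 0, 5, 3, 11, 9, 8, 7, 1, 2]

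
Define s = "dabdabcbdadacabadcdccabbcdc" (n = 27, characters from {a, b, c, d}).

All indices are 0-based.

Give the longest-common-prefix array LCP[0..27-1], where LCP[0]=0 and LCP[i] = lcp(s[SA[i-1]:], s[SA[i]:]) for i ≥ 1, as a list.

rank→(start, suffix):
  0 → (13, 'abadcdccabbcdc')
  1 → (21, 'abbcdc')
  2 → (4, 'abcbdadacabadcdccabbcdc')
  3 → (1, 'abdabcbdadacabadcdccabbcdc')
  4 → (11, 'acabadcdccabbcdc')
  5 → (9, 'adacabadcdccabbcdc')
  6 → (15, 'adcdccabbcdc')
  7 → (14, 'badcdccabbcdc')
  8 → (22, 'bbcdc')
  9 → (5, 'bcbdadacabadcdccabbcdc')
  10 → (23, 'bcdc')
  11 → (2, 'bdabcbdadacabadcdccabbcdc')
  12 → (7, 'bdadacabadcdccabbcdc')
  13 → (26, 'c')
  14 → (12, 'cabadcdccabbcdc')
  15 → (20, 'cabbcdc')
  16 → (6, 'cbdadacabadcdccabbcdc')
  17 → (19, 'ccabbcdc')
  18 → (24, 'cdc')
  19 → (17, 'cdccabbcdc')
  20 → (3, 'dabcbdadacabadcdccabbcdc')
  21 → (0, 'dabdabcbdadacabadcdccabbcdc')
  22 → (10, 'dacabadcdccabbcdc')
  23 → (8, 'dadacabadcdccabbcdc')
  24 → (25, 'dc')
  25 → (18, 'dccabbcdc')
  26 → (16, 'dcdccabbcdc')

SA = [13, 21, 4, 1, 11, 9, 15, 14, 22, 5, 23, 2, 7, 26, 12, 20, 6, 19, 24, 17, 3, 0, 10, 8, 25, 18, 16]
i: (SA[i-1],SA[i]) lcp shared
  1: (13,21) 2 'ab'
  2: (21,4) 2 'ab'
  3: (4,1) 2 'ab'
  4: (1,11) 1 'a'
  5: (11,9) 1 'a'
  6: (9,15) 2 'ad'
  7: (15,14) 0 ''
  8: (14,22) 1 'b'
  9: (22,5) 1 'b'
  10: (5,23) 2 'bc'
  11: (23,2) 1 'b'
  12: (2,7) 3 'bda'
  13: (7,26) 0 ''
  14: (26,12) 1 'c'
  15: (12,20) 3 'cab'
  16: (20,6) 1 'c'
  17: (6,19) 1 'c'
  18: (19,24) 1 'c'
  19: (24,17) 3 'cdc'
  20: (17,3) 0 ''
  21: (3,0) 3 'dab'
  22: (0,10) 2 'da'
  23: (10,8) 2 'da'
  24: (8,25) 1 'd'
  25: (25,18) 2 'dc'
  26: (18,16) 2 'dc'

[0, 2, 2, 2, 1, 1, 2, 0, 1, 1, 2, 1, 3, 0, 1, 3, 1, 1, 1, 3, 0, 3, 2, 2, 1, 2, 2]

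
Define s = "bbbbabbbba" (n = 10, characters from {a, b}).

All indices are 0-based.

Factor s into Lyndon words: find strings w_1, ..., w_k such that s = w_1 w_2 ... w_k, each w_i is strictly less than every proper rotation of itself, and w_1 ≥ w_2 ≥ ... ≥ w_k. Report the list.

emit factor 1: 'b' (i=0, period=1)
emit factor 2: 'b' (i=1, period=1)
emit factor 3: 'b' (i=2, period=1)
emit factor 4: 'b' (i=3, period=1)
emit factor 5: 'abbbb' (i=4, period=5)
emit factor 6: 'a' (i=9, period=1)

["b", "b", "b", "b", "abbbb", "a"]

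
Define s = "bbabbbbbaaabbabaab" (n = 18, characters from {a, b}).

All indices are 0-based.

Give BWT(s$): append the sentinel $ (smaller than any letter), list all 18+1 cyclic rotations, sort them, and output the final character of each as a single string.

rank  rotation             last
    0  $bbabbbbbaaabbabaab  b
    1  aaabbabaab$bbabbbbb  b
    2  aab$bbabbbbbaaabbab  b
    3  aabbabaab$bbabbbbba  a
    4  ab$bbabbbbbaaabbaba  a
    5  abaab$bbabbbbbaaabb  b
    6  abbabaab$bbabbbbbaa  a
    7  abbbbbaaabbabaab$bb  b
    8  b$bbabbbbbaaabbabaa  a
    9  baaabbabaab$bbabbbb  b
   10  baab$bbabbbbbaaabba  a
   11  babaab$bbabbbbbaaab  b
   12  babbbbbaaabbabaab$b  b
   13  bbaaabbabaab$bbabbb  b
   14  bbabaab$bbabbbbbaaa  a
   15  bbabbbbbaaabbabaab$  $
   16  bbbaaabbabaab$bbabb  b
   17  bbbbaaabbabaab$bbab  b
   18  bbbbbaaabbabaab$bba  a

bbbaababababbba$bba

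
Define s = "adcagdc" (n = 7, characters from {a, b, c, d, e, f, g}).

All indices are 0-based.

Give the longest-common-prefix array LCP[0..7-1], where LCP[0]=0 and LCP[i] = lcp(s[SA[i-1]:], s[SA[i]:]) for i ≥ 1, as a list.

[0, 1, 0, 1, 0, 2, 0]

rank→(start, suffix):
  0 → (0, 'adcagdc')
  1 → (3, 'agdc')
  2 → (6, 'c')
  3 → (2, 'cagdc')
  4 → (5, 'dc')
  5 → (1, 'dcagdc')
  6 → (4, 'gdc')

SA = [0, 3, 6, 2, 5, 1, 4]
rank  pair      lcp
   1  s[0:],s[3:]  1  'a'
   2  s[3:],s[6:]  0  ''
   3  s[6:],s[2:]  1  'c'
   4  s[2:],s[5:]  0  ''
   5  s[5:],s[1:]  2  'dc'
   6  s[1:],s[4:]  0  ''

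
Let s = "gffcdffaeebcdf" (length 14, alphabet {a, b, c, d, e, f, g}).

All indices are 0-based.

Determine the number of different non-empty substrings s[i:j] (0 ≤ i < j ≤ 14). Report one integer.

rank | idx | suffix
   0 |   7 | aeebcdf
   1 |  10 | bcdf
   2 |  11 | cdf
   3 |   3 | cdffaeebcdf
   4 |  12 | df
   5 |   4 | dffaeebcdf
   6 |   9 | ebcdf
   7 |   8 | eebcdf
   8 |  13 | f
   9 |   6 | faeebcdf
  10 |   2 | fcdffaeebcdf
  11 |   5 | ffaeebcdf
  12 |   1 | ffcdffaeebcdf
  13 |   0 | gffcdffaeebcdf

SA = [7, 10, 11, 3, 12, 4, 9, 8, 13, 6, 2, 5, 1, 0]
[i] adj suffixes → lcp
  [1] 7/10 → 0 ('')
  [2] 10/11 → 0 ('')
  [3] 11/3 → 3 ('cdf')
  [4] 3/12 → 0 ('')
  [5] 12/4 → 2 ('df')
  [6] 4/9 → 0 ('')
  [7] 9/8 → 1 ('e')
  [8] 8/13 → 0 ('')
  [9] 13/6 → 1 ('f')
  [10] 6/2 → 1 ('f')
  [11] 2/5 → 1 ('f')
  [12] 5/1 → 2 ('ff')
  [13] 1/0 → 0 ('')

n(n+1)/2 = 14·15/2 = 105
Σ LCP = 0 + 0 + 0 + 3 + 0 + 2 + 0 + 1 + 0 + 1 + 1 + 1 + 2 + 0 = 11
distinct = 105 − 11 = 94

94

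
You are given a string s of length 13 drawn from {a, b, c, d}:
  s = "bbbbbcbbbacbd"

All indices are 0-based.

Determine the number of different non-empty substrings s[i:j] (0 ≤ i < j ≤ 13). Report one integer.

72

rank→(start, suffix):
  0 → (9, 'acbd')
  1 → (8, 'bacbd')
  2 → (7, 'bbacbd')
  3 → (6, 'bbbacbd')
  4 → (0, 'bbbbbcbbbacbd')
  5 → (1, 'bbbbcbbbacbd')
  6 → (2, 'bbbcbbbacbd')
  7 → (3, 'bbcbbbacbd')
  8 → (4, 'bcbbbacbd')
  9 → (11, 'bd')
  10 → (5, 'cbbbacbd')
  11 → (10, 'cbd')
  12 → (12, 'd')

SA = [9, 8, 7, 6, 0, 1, 2, 3, 4, 11, 5, 10, 12]
i: (SA[i-1],SA[i]) lcp shared
  1: (9,8) 0 ''
  2: (8,7) 1 'b'
  3: (7,6) 2 'bb'
  4: (6,0) 3 'bbb'
  5: (0,1) 4 'bbbb'
  6: (1,2) 3 'bbb'
  7: (2,3) 2 'bb'
  8: (3,4) 1 'b'
  9: (4,11) 1 'b'
  10: (11,5) 0 ''
  11: (5,10) 2 'cb'
  12: (10,12) 0 ''

n(n+1)/2 = 13·14/2 = 91
Σ LCP = 0 + 0 + 1 + 2 + 3 + 4 + 3 + 2 + 1 + 1 + 0 + 2 + 0 = 19
distinct = 91 − 19 = 72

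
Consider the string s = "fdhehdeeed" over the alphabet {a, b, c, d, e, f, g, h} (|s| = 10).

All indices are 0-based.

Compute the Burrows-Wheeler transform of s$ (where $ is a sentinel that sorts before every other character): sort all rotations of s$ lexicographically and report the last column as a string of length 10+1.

dehfeedh$ed

rank  rotation     last
    0  $fdhehdeeed  d
    1  d$fdhehdeee  e
    2  deeed$fdheh  h
    3  dhehdeeed$f  f
    4  ed$fdhehdee  e
    5  eed$fdhehde  e
    6  eeed$fdhehd  d
    7  ehdeeed$fdh  h
    8  fdhehdeeed$  $
    9  hdeeed$fdhe  e
   10  hehdeeed$fd  d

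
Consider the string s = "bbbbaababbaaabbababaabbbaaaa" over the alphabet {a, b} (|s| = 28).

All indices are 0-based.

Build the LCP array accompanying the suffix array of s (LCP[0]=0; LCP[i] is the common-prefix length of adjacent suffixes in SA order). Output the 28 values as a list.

sorted suffixes:
  #0 SA[0]=27  'a'
  #1 SA[1]=26  'aa'
  #2 SA[2]=25  'aaa'
  #3 SA[3]=24  'aaaa'
  #4 SA[4]=10  'aaabbababaabbbaaaa'
  #5 SA[5]=4  'aababbaaabbababaabbbaaaa'
  #6 SA[6]=11  'aabbababaabbbaaaa'
  #7 SA[7]=19  'aabbbaaaa'
  #8 SA[8]=17  'abaabbbaaaa'
  #9 SA[9]=15  'ababaabbbaaaa'
  #10 SA[10]=5  'ababbaaabbababaabbbaaaa'
  #11 SA[11]=7  'abbaaabbababaabbbaaaa'
  #12 SA[12]=12  'abbababaabbbaaaa'
  #13 SA[13]=20  'abbbaaaa'
  #14 SA[14]=23  'baaaa'
  #15 SA[15]=9  'baaabbababaabbbaaaa'
  #16 SA[16]=3  'baababbaaabbababaabbbaaaa'
  #17 SA[17]=18  'baabbbaaaa'
  #18 SA[18]=16  'babaabbbaaaa'
  #19 SA[19]=14  'bababaabbbaaaa'
  #20 SA[20]=6  'babbaaabbababaabbbaaaa'
  #21 SA[21]=22  'bbaaaa'
  #22 SA[22]=8  'bbaaabbababaabbbaaaa'
  #23 SA[23]=2  'bbaababbaaabbababaabbbaaaa'
  #24 SA[24]=13  'bbababaabbbaaaa'
  #25 SA[25]=21  'bbbaaaa'
  #26 SA[26]=1  'bbbaababbaaabbababaabbbaaaa'
  #27 SA[27]=0  'bbbbaababbaaabbababaabbbaaaa'

SA = [27, 26, 25, 24, 10, 4, 11, 19, 17, 15, 5, 7, 12, 20, 23, 9, 3, 18, 16, 14, 6, 22, 8, 2, 13, 21, 1, 0]
rank  pair      lcp
   1  s[27:],s[26:]  1  'a'
   2  s[26:],s[25:]  2  'aa'
   3  s[25:],s[24:]  3  'aaa'
   4  s[24:],s[10:]  3  'aaa'
   5  s[10:],s[4:]  2  'aa'
   6  s[4:],s[11:]  3  'aab'
   7  s[11:],s[19:]  4  'aabb'
   8  s[19:],s[17:]  1  'a'
   9  s[17:],s[15:]  3  'aba'
  10  s[15:],s[5:]  4  'abab'
  11  s[5:],s[7:]  2  'ab'
  12  s[7:],s[12:]  4  'abba'
  13  s[12:],s[20:]  3  'abb'
  14  s[20:],s[23:]  0  ''
  15  s[23:],s[9:]  4  'baaa'
  16  s[9:],s[3:]  3  'baa'
  17  s[3:],s[18:]  4  'baab'
  18  s[18:],s[16:]  2  'ba'
  19  s[16:],s[14:]  4  'baba'
  20  s[14:],s[6:]  3  'bab'
  21  s[6:],s[22:]  1  'b'
  22  s[22:],s[8:]  5  'bbaaa'
  23  s[8:],s[2:]  4  'bbaa'
  24  s[2:],s[13:]  3  'bba'
  25  s[13:],s[21:]  2  'bb'
  26  s[21:],s[1:]  5  'bbbaa'
  27  s[1:],s[0:]  3  'bbb'

[0, 1, 2, 3, 3, 2, 3, 4, 1, 3, 4, 2, 4, 3, 0, 4, 3, 4, 2, 4, 3, 1, 5, 4, 3, 2, 5, 3]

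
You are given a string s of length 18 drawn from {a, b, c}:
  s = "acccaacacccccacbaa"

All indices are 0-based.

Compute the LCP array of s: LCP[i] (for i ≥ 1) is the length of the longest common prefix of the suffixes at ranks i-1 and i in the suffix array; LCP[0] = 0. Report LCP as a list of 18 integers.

[0, 1, 2, 1, 2, 2, 4, 0, 0, 2, 3, 1, 1, 3, 2, 4, 3, 4]

rank→(start, suffix):
  0 → (17, 'a')
  1 → (16, 'aa')
  2 → (4, 'aacacccccacbaa')
  3 → (5, 'acacccccacbaa')
  4 → (13, 'acbaa')
  5 → (0, 'acccaacacccccacbaa')
  6 → (7, 'acccccacbaa')
  7 → (15, 'baa')
  8 → (3, 'caacacccccacbaa')
  9 → (12, 'cacbaa')
  10 → (6, 'cacccccacbaa')
  11 → (14, 'cbaa')
  12 → (2, 'ccaacacccccacbaa')
  13 → (11, 'ccacbaa')
  14 → (1, 'cccaacacccccacbaa')
  15 → (10, 'cccacbaa')
  16 → (9, 'ccccacbaa')
  17 → (8, 'cccccacbaa')

SA = [17, 16, 4, 5, 13, 0, 7, 15, 3, 12, 6, 14, 2, 11, 1, 10, 9, 8]
[i] adj suffixes → lcp
  [1] 17/16 → 1 ('a')
  [2] 16/4 → 2 ('aa')
  [3] 4/5 → 1 ('a')
  [4] 5/13 → 2 ('ac')
  [5] 13/0 → 2 ('ac')
  [6] 0/7 → 4 ('accc')
  [7] 7/15 → 0 ('')
  [8] 15/3 → 0 ('')
  [9] 3/12 → 2 ('ca')
  [10] 12/6 → 3 ('cac')
  [11] 6/14 → 1 ('c')
  [12] 14/2 → 1 ('c')
  [13] 2/11 → 3 ('cca')
  [14] 11/1 → 2 ('cc')
  [15] 1/10 → 4 ('ccca')
  [16] 10/9 → 3 ('ccc')
  [17] 9/8 → 4 ('cccc')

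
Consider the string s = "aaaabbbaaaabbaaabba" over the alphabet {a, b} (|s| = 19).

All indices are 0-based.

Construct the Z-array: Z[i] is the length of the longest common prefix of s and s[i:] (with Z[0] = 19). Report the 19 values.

[19, 3, 2, 1, 0, 0, 0, 6, 3, 2, 1, 0, 0, 3, 2, 1, 0, 0, 1]

Z[0]=19
i=1: outside box; Z[1]=3 scan→box=[1,4)
i=2: min(r-i=2, Z[1]=3)=2; Z[2]=2
i=3: min(r-i=1, Z[2]=2)=1; Z[3]=1
i=4: outside box; Z[4]=0
i=5: outside box; Z[5]=0
i=6: outside box; Z[6]=0
i=7: outside box; Z[7]=6 scan→box=[7,13)
i=8: min(r-i=5, Z[1]=3)=3; Z[8]=3
i=9: min(r-i=4, Z[2]=2)=2; Z[9]=2
i=10: min(r-i=3, Z[3]=1)=1; Z[10]=1
i=11: min(r-i=2, Z[4]=0)=0; Z[11]=0
i=12: min(r-i=1, Z[5]=0)=0; Z[12]=0
i=13: outside box; Z[13]=3 scan→box=[13,16)
i=14: min(r-i=2, Z[1]=3)=2; Z[14]=2
i=15: min(r-i=1, Z[2]=2)=1; Z[15]=1
i=16: outside box; Z[16]=0
i=17: outside box; Z[17]=0
i=18: outside box; Z[18]=1 scan→box=[18,19)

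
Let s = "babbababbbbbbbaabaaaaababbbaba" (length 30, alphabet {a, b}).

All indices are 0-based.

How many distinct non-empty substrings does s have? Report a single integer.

373

sorted suffixes:
  #0 SA[0]=29  'a'
  #1 SA[1]=17  'aaaaababbbaba'
  #2 SA[2]=18  'aaaababbbaba'
  #3 SA[3]=19  'aaababbbaba'
  #4 SA[4]=14  'aabaaaaababbbaba'
  #5 SA[5]=20  'aababbbaba'
  #6 SA[6]=27  'aba'
  #7 SA[7]=15  'abaaaaababbbaba'
  #8 SA[8]=21  'ababbbaba'
  #9 SA[9]=4  'ababbbbbbbaabaaaaababbbaba'
  #10 SA[10]=1  'abbababbbbbbbaabaaaaababbbaba'
  #11 SA[11]=23  'abbbaba'
  #12 SA[12]=6  'abbbbbbbaabaaaaababbbaba'
  #13 SA[13]=28  'ba'
  #14 SA[14]=16  'baaaaababbbaba'
  #15 SA[15]=13  'baabaaaaababbbaba'
  #16 SA[16]=26  'baba'
  #17 SA[17]=3  'bababbbbbbbaabaaaaababbbaba'
  #18 SA[18]=0  'babbababbbbbbbaabaaaaababbbaba'
  #19 SA[19]=22  'babbbaba'
  #20 SA[20]=5  'babbbbbbbaabaaaaababbbaba'
  #21 SA[21]=12  'bbaabaaaaababbbaba'
  #22 SA[22]=25  'bbaba'
  #23 SA[23]=2  'bbababbbbbbbaabaaaaababbbaba'
  #24 SA[24]=11  'bbbaabaaaaababbbaba'
  #25 SA[25]=24  'bbbaba'
  #26 SA[26]=10  'bbbbaabaaaaababbbaba'
  #27 SA[27]=9  'bbbbbaabaaaaababbbaba'
  #28 SA[28]=8  'bbbbbbaabaaaaababbbaba'
  #29 SA[29]=7  'bbbbbbbaabaaaaababbbaba'

SA = [29, 17, 18, 19, 14, 20, 27, 15, 21, 4, 1, 23, 6, 28, 16, 13, 26, 3, 0, 22, 5, 12, 25, 2, 11, 24, 10, 9, 8, 7]
i: (SA[i-1],SA[i]) lcp shared
  1: (29,17) 1 'a'
  2: (17,18) 4 'aaaa'
  3: (18,19) 3 'aaa'
  4: (19,14) 2 'aa'
  5: (14,20) 4 'aaba'
  6: (20,27) 1 'a'
  7: (27,15) 3 'aba'
  8: (15,21) 3 'aba'
  9: (21,4) 6 'ababbb'
  10: (4,1) 2 'ab'
  11: (1,23) 3 'abb'
  12: (23,6) 4 'abbb'
  13: (6,28) 0 ''
  14: (28,16) 2 'ba'
  15: (16,13) 3 'baa'
  16: (13,26) 2 'ba'
  17: (26,3) 4 'baba'
  18: (3,0) 3 'bab'
  19: (0,22) 4 'babb'
  20: (22,5) 5 'babbb'
  21: (5,12) 1 'b'
  22: (12,25) 3 'bba'
  23: (25,2) 5 'bbaba'
  24: (2,11) 2 'bb'
  25: (11,24) 4 'bbba'
  26: (24,10) 3 'bbb'
  27: (10,9) 4 'bbbb'
  28: (9,8) 5 'bbbbb'
  29: (8,7) 6 'bbbbbb'

n(n+1)/2 = 30·31/2 = 465
Σ LCP = 0 + 1 + 4 + 3 + 2 + 4 + 1 + 3 + 3 + 6 + 2 + 3 + 4 + 0 + 2 + 3 + 2 + 4 + 3 + 4 + 5 + 1 + 3 + 5 + 2 + 4 + 3 + 4 + 5 + 6 = 92
distinct = 465 − 92 = 373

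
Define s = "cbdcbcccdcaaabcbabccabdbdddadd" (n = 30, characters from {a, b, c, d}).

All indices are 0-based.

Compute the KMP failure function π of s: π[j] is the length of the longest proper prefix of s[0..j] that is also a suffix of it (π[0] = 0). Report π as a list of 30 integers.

π[0] = 0
j=1 s[j]='b': π[1]=0 (border '')
j=2 s[j]='d': π[2]=0 (border '')
j=3 s[j]='c': π[3]=1 (border 'c')
j=4 s[j]='b': π[4]=2 (border 'cb')
j=5 s[j]='c': k: 2→0; π[5]=1 (border 'c')
j=6 s[j]='c': k: 1→0; π[6]=1 (border 'c')
j=7 s[j]='c': k: 1→0; π[7]=1 (border 'c')
j=8 s[j]='d': k: 1→0; π[8]=0 (border '')
j=9 s[j]='c': π[9]=1 (border 'c')
j=10 s[j]='a': k: 1→0; π[10]=0 (border '')
j=11 s[j]='a': π[11]=0 (border '')
j=12 s[j]='a': π[12]=0 (border '')
j=13 s[j]='b': π[13]=0 (border '')
j=14 s[j]='c': π[14]=1 (border 'c')
j=15 s[j]='b': π[15]=2 (border 'cb')
j=16 s[j]='a': k: 2→0; π[16]=0 (border '')
j=17 s[j]='b': π[17]=0 (border '')
j=18 s[j]='c': π[18]=1 (border 'c')
j=19 s[j]='c': k: 1→0; π[19]=1 (border 'c')
j=20 s[j]='a': k: 1→0; π[20]=0 (border '')
j=21 s[j]='b': π[21]=0 (border '')
j=22 s[j]='d': π[22]=0 (border '')
j=23 s[j]='b': π[23]=0 (border '')
j=24 s[j]='d': π[24]=0 (border '')
j=25 s[j]='d': π[25]=0 (border '')
j=26 s[j]='d': π[26]=0 (border '')
j=27 s[j]='a': π[27]=0 (border '')
j=28 s[j]='d': π[28]=0 (border '')
j=29 s[j]='d': π[29]=0 (border '')

[0, 0, 0, 1, 2, 1, 1, 1, 0, 1, 0, 0, 0, 0, 1, 2, 0, 0, 1, 1, 0, 0, 0, 0, 0, 0, 0, 0, 0, 0]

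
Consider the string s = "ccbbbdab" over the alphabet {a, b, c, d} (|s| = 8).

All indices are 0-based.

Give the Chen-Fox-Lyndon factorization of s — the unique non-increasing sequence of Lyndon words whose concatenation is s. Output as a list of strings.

emit factor 1: 'c' (i=0, period=1)
emit factor 2: 'c' (i=1, period=1)
emit factor 3: 'bbbd' (i=2, period=4)
emit factor 4: 'ab' (i=6, period=2)

["c", "c", "bbbd", "ab"]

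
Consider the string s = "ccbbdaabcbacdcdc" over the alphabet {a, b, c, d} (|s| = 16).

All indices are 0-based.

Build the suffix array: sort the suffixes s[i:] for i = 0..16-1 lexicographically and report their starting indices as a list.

sorted suffixes:
  #0 SA[0]=5  'aabcbacdcdc'
  #1 SA[1]=6  'abcbacdcdc'
  #2 SA[2]=10  'acdcdc'
  #3 SA[3]=9  'bacdcdc'
  #4 SA[4]=2  'bbdaabcbacdcdc'
  #5 SA[5]=7  'bcbacdcdc'
  #6 SA[6]=3  'bdaabcbacdcdc'
  #7 SA[7]=15  'c'
  #8 SA[8]=8  'cbacdcdc'
  #9 SA[9]=1  'cbbdaabcbacdcdc'
  #10 SA[10]=0  'ccbbdaabcbacdcdc'
  #11 SA[11]=13  'cdc'
  #12 SA[12]=11  'cdcdc'
  #13 SA[13]=4  'daabcbacdcdc'
  #14 SA[14]=14  'dc'
  #15 SA[15]=12  'dcdc'

[5, 6, 10, 9, 2, 7, 3, 15, 8, 1, 0, 13, 11, 4, 14, 12]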